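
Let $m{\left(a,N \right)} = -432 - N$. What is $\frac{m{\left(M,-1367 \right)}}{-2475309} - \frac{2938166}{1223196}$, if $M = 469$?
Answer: $- \frac{404111801753}{168210448198} \approx -2.4024$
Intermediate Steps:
$\frac{m{\left(M,-1367 \right)}}{-2475309} - \frac{2938166}{1223196} = \frac{-432 - -1367}{-2475309} - \frac{2938166}{1223196} = \left(-432 + 1367\right) \left(- \frac{1}{2475309}\right) - \frac{1469083}{611598} = 935 \left(- \frac{1}{2475309}\right) - \frac{1469083}{611598} = - \frac{935}{2475309} - \frac{1469083}{611598} = - \frac{404111801753}{168210448198}$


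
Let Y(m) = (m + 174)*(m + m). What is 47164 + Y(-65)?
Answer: 32994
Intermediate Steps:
Y(m) = 2*m*(174 + m) (Y(m) = (174 + m)*(2*m) = 2*m*(174 + m))
47164 + Y(-65) = 47164 + 2*(-65)*(174 - 65) = 47164 + 2*(-65)*109 = 47164 - 14170 = 32994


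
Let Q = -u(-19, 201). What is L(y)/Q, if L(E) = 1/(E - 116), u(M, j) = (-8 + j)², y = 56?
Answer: 1/2234940 ≈ 4.4744e-7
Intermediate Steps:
Q = -37249 (Q = -(-8 + 201)² = -1*193² = -1*37249 = -37249)
L(E) = 1/(-116 + E)
L(y)/Q = 1/((-116 + 56)*(-37249)) = -1/37249/(-60) = -1/60*(-1/37249) = 1/2234940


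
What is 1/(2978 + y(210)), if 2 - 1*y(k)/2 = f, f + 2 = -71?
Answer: 1/3128 ≈ 0.00031969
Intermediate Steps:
f = -73 (f = -2 - 71 = -73)
y(k) = 150 (y(k) = 4 - 2*(-73) = 4 + 146 = 150)
1/(2978 + y(210)) = 1/(2978 + 150) = 1/3128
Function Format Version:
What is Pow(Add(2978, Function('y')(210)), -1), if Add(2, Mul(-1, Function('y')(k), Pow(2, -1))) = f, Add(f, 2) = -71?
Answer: Rational(1, 3128) ≈ 0.00031969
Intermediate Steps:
f = -73 (f = Add(-2, -71) = -73)
Function('y')(k) = 150 (Function('y')(k) = Add(4, Mul(-2, -73)) = Add(4, 146) = 150)
Pow(Add(2978, Function('y')(210)), -1) = Pow(Add(2978, 150), -1) = Pow(3128, -1) = Rational(1, 3128)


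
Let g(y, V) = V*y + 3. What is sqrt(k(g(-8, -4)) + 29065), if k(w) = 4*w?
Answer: 3*sqrt(3245) ≈ 170.89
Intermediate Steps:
g(y, V) = 3 + V*y
sqrt(k(g(-8, -4)) + 29065) = sqrt(4*(3 - 4*(-8)) + 29065) = sqrt(4*(3 + 32) + 29065) = sqrt(4*35 + 29065) = sqrt(140 + 29065) = sqrt(29205) = 3*sqrt(3245)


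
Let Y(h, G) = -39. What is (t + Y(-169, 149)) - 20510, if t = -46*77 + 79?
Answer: -24012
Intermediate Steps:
t = -3463 (t = -3542 + 79 = -3463)
(t + Y(-169, 149)) - 20510 = (-3463 - 39) - 20510 = -3502 - 20510 = -24012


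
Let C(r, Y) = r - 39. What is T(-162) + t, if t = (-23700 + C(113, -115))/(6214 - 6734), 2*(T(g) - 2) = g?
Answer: -8727/260 ≈ -33.565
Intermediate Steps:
T(g) = 2 + g/2
C(r, Y) = -39 + r
t = 11813/260 (t = (-23700 + (-39 + 113))/(6214 - 6734) = (-23700 + 74)/(-520) = -23626*(-1/520) = 11813/260 ≈ 45.435)
T(-162) + t = (2 + (1/2)*(-162)) + 11813/260 = (2 - 81) + 11813/260 = -79 + 11813/260 = -8727/260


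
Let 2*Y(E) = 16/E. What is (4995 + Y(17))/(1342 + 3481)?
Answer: 84923/81991 ≈ 1.0358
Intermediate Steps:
Y(E) = 8/E (Y(E) = (16/E)/2 = 8/E)
(4995 + Y(17))/(1342 + 3481) = (4995 + 8/17)/(1342 + 3481) = (4995 + 8*(1/17))/4823 = (4995 + 8/17)*(1/4823) = (84923/17)*(1/4823) = 84923/81991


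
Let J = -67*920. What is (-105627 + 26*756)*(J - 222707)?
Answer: 24445595937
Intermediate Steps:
J = -61640
(-105627 + 26*756)*(J - 222707) = (-105627 + 26*756)*(-61640 - 222707) = (-105627 + 19656)*(-284347) = -85971*(-284347) = 24445595937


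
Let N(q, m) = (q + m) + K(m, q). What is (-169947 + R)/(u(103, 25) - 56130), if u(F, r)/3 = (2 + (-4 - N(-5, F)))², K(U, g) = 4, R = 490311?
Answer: -53394/3947 ≈ -13.528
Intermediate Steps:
N(q, m) = 4 + m + q (N(q, m) = (q + m) + 4 = (m + q) + 4 = 4 + m + q)
u(F, r) = 3*(-1 - F)² (u(F, r) = 3*(2 + (-4 - (4 + F - 5)))² = 3*(2 + (-4 - (-1 + F)))² = 3*(2 + (-4 + (1 - F)))² = 3*(2 + (-3 - F))² = 3*(-1 - F)²)
(-169947 + R)/(u(103, 25) - 56130) = (-169947 + 490311)/(3*(1 + 103)² - 56130) = 320364/(3*104² - 56130) = 320364/(3*10816 - 56130) = 320364/(32448 - 56130) = 320364/(-23682) = 320364*(-1/23682) = -53394/3947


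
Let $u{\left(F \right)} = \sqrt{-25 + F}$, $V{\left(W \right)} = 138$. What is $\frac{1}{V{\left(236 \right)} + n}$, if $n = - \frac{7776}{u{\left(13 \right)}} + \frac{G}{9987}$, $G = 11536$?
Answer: $\frac{6939676677}{252253466955938} - \frac{32315814756 i \sqrt{3}}{126126733477969} \approx 2.7511 \cdot 10^{-5} - 0.00044378 i$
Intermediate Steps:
$n = \frac{11536}{9987} + 1296 i \sqrt{3}$ ($n = - \frac{7776}{\sqrt{-25 + 13}} + \frac{11536}{9987} = - \frac{7776}{\sqrt{-12}} + 11536 \cdot \frac{1}{9987} = - \frac{7776}{2 i \sqrt{3}} + \frac{11536}{9987} = - 7776 \left(- \frac{i \sqrt{3}}{6}\right) + \frac{11536}{9987} = 1296 i \sqrt{3} + \frac{11536}{9987} = \frac{11536}{9987} + 1296 i \sqrt{3} \approx 1.1551 + 2244.7 i$)
$\frac{1}{V{\left(236 \right)} + n} = \frac{1}{138 + \left(\frac{11536}{9987} + 1296 i \sqrt{3}\right)} = \frac{1}{\frac{1389742}{9987} + 1296 i \sqrt{3}}$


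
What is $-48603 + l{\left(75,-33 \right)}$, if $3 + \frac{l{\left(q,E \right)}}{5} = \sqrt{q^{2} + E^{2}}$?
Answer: $-48618 + 15 \sqrt{746} \approx -48208.0$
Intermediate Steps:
$l{\left(q,E \right)} = -15 + 5 \sqrt{E^{2} + q^{2}}$ ($l{\left(q,E \right)} = -15 + 5 \sqrt{q^{2} + E^{2}} = -15 + 5 \sqrt{E^{2} + q^{2}}$)
$-48603 + l{\left(75,-33 \right)} = -48603 - \left(15 - 5 \sqrt{\left(-33\right)^{2} + 75^{2}}\right) = -48603 - \left(15 - 5 \sqrt{1089 + 5625}\right) = -48603 - \left(15 - 5 \sqrt{6714}\right) = -48603 - \left(15 - 5 \cdot 3 \sqrt{746}\right) = -48603 - \left(15 - 15 \sqrt{746}\right) = -48618 + 15 \sqrt{746}$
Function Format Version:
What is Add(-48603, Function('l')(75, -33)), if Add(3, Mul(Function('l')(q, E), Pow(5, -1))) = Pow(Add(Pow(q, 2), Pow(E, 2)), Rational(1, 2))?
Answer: Add(-48618, Mul(15, Pow(746, Rational(1, 2)))) ≈ -48208.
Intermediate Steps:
Function('l')(q, E) = Add(-15, Mul(5, Pow(Add(Pow(E, 2), Pow(q, 2)), Rational(1, 2)))) (Function('l')(q, E) = Add(-15, Mul(5, Pow(Add(Pow(q, 2), Pow(E, 2)), Rational(1, 2)))) = Add(-15, Mul(5, Pow(Add(Pow(E, 2), Pow(q, 2)), Rational(1, 2)))))
Add(-48603, Function('l')(75, -33)) = Add(-48603, Add(-15, Mul(5, Pow(Add(Pow(-33, 2), Pow(75, 2)), Rational(1, 2))))) = Add(-48603, Add(-15, Mul(5, Pow(Add(1089, 5625), Rational(1, 2))))) = Add(-48603, Add(-15, Mul(5, Pow(6714, Rational(1, 2))))) = Add(-48603, Add(-15, Mul(5, Mul(3, Pow(746, Rational(1, 2)))))) = Add(-48603, Add(-15, Mul(15, Pow(746, Rational(1, 2))))) = Add(-48618, Mul(15, Pow(746, Rational(1, 2))))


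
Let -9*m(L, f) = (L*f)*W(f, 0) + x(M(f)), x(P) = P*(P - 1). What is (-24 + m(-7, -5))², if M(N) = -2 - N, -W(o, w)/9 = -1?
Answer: 32041/9 ≈ 3560.1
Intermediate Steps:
W(o, w) = 9 (W(o, w) = -9*(-1) = 9)
x(P) = P*(-1 + P)
m(L, f) = -L*f - (-3 - f)*(-2 - f)/9 (m(L, f) = -((L*f)*9 + (-2 - f)*(-1 + (-2 - f)))/9 = -(9*L*f + (-2 - f)*(-3 - f))/9 = -(9*L*f + (-3 - f)*(-2 - f))/9 = -((-3 - f)*(-2 - f) + 9*L*f)/9 = -L*f - (-3 - f)*(-2 - f)/9)
(-24 + m(-7, -5))² = (-24 + (-1*(-7)*(-5) - (2 - 5)*(3 - 5)/9))² = (-24 + (-35 - ⅑*(-3)*(-2)))² = (-24 + (-35 - ⅔))² = (-24 - 107/3)² = (-179/3)² = 32041/9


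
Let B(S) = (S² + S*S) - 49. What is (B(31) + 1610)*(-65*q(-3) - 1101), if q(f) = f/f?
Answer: -4061178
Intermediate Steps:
q(f) = 1
B(S) = -49 + 2*S² (B(S) = (S² + S²) - 49 = 2*S² - 49 = -49 + 2*S²)
(B(31) + 1610)*(-65*q(-3) - 1101) = ((-49 + 2*31²) + 1610)*(-65*1 - 1101) = ((-49 + 2*961) + 1610)*(-65 - 1101) = ((-49 + 1922) + 1610)*(-1166) = (1873 + 1610)*(-1166) = 3483*(-1166) = -4061178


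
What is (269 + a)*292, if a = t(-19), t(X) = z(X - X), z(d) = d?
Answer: 78548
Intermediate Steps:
t(X) = 0 (t(X) = X - X = 0)
a = 0
(269 + a)*292 = (269 + 0)*292 = 269*292 = 78548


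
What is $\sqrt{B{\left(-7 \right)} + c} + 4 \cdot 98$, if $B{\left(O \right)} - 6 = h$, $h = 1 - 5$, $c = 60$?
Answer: $392 + \sqrt{62} \approx 399.87$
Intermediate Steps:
$h = -4$ ($h = 1 - 5 = -4$)
$B{\left(O \right)} = 2$ ($B{\left(O \right)} = 6 - 4 = 2$)
$\sqrt{B{\left(-7 \right)} + c} + 4 \cdot 98 = \sqrt{2 + 60} + 4 \cdot 98 = \sqrt{62} + 392 = 392 + \sqrt{62}$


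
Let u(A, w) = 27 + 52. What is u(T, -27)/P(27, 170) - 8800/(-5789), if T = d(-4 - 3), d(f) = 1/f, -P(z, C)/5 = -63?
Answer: 461333/260505 ≈ 1.7709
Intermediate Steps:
P(z, C) = 315 (P(z, C) = -5*(-63) = 315)
T = -⅐ (T = 1/(-4 - 3) = 1/(-7) = -⅐ ≈ -0.14286)
u(A, w) = 79
u(T, -27)/P(27, 170) - 8800/(-5789) = 79/315 - 8800/(-5789) = 79*(1/315) - 8800*(-1/5789) = 79/315 + 8800/5789 = 461333/260505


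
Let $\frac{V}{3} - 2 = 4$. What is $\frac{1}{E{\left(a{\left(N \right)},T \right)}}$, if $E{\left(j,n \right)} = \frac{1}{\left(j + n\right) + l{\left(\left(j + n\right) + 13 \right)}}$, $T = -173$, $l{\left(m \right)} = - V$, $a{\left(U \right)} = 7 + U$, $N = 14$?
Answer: $-170$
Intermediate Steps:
$V = 18$ ($V = 6 + 3 \cdot 4 = 6 + 12 = 18$)
$l{\left(m \right)} = -18$ ($l{\left(m \right)} = \left(-1\right) 18 = -18$)
$E{\left(j,n \right)} = \frac{1}{-18 + j + n}$ ($E{\left(j,n \right)} = \frac{1}{\left(j + n\right) - 18} = \frac{1}{-18 + j + n}$)
$\frac{1}{E{\left(a{\left(N \right)},T \right)}} = \frac{1}{\frac{1}{-18 + \left(7 + 14\right) - 173}} = \frac{1}{\frac{1}{-18 + 21 - 173}} = \frac{1}{\frac{1}{-170}} = \frac{1}{- \frac{1}{170}} = -170$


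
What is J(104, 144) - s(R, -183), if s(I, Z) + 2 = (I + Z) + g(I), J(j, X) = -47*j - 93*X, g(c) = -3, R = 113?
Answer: -18205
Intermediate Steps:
J(j, X) = -93*X - 47*j
s(I, Z) = -5 + I + Z (s(I, Z) = -2 + ((I + Z) - 3) = -2 + (-3 + I + Z) = -5 + I + Z)
J(104, 144) - s(R, -183) = (-93*144 - 47*104) - (-5 + 113 - 183) = (-13392 - 4888) - 1*(-75) = -18280 + 75 = -18205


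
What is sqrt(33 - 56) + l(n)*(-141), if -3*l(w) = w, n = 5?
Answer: 235 + I*sqrt(23) ≈ 235.0 + 4.7958*I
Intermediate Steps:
l(w) = -w/3
sqrt(33 - 56) + l(n)*(-141) = sqrt(33 - 56) - 1/3*5*(-141) = sqrt(-23) - 5/3*(-141) = I*sqrt(23) + 235 = 235 + I*sqrt(23)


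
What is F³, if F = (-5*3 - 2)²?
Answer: 24137569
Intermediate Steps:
F = 289 (F = (-15 - 2)² = (-17)² = 289)
F³ = 289³ = 24137569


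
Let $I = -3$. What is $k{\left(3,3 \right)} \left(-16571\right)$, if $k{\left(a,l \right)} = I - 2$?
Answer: $82855$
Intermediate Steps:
$k{\left(a,l \right)} = -5$ ($k{\left(a,l \right)} = -3 - 2 = -5$)
$k{\left(3,3 \right)} \left(-16571\right) = \left(-5\right) \left(-16571\right) = 82855$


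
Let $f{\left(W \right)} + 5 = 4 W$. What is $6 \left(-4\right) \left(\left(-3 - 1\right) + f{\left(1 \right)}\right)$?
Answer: $120$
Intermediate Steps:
$f{\left(W \right)} = -5 + 4 W$
$6 \left(-4\right) \left(\left(-3 - 1\right) + f{\left(1 \right)}\right) = 6 \left(-4\right) \left(\left(-3 - 1\right) + \left(-5 + 4 \cdot 1\right)\right) = - 24 \left(-4 + \left(-5 + 4\right)\right) = - 24 \left(-4 - 1\right) = \left(-24\right) \left(-5\right) = 120$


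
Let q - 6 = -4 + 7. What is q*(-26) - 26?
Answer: -260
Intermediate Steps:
q = 9 (q = 6 + (-4 + 7) = 6 + 3 = 9)
q*(-26) - 26 = 9*(-26) - 26 = -234 - 26 = -260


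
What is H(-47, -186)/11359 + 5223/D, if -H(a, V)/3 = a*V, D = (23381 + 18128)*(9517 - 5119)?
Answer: -1595889863825/691220071646 ≈ -2.3088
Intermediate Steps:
D = 182556582 (D = 41509*4398 = 182556582)
H(a, V) = -3*V*a (H(a, V) = -3*a*V = -3*V*a)
H(-47, -186)/11359 + 5223/D = -3*(-186)*(-47)/11359 + 5223/182556582 = -26226*1/11359 + 5223*(1/182556582) = -26226/11359 + 1741/60852194 = -1595889863825/691220071646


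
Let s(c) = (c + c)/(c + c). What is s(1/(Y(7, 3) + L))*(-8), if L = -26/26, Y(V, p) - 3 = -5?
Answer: -8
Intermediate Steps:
Y(V, p) = -2 (Y(V, p) = 3 - 5 = -2)
L = -1 (L = -26*1/26 = -1)
s(c) = 1 (s(c) = (2*c)/((2*c)) = (2*c)*(1/(2*c)) = 1)
s(1/(Y(7, 3) + L))*(-8) = 1*(-8) = -8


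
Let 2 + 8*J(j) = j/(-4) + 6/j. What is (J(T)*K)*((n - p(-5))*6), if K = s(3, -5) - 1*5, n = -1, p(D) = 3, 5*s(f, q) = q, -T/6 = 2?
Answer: 9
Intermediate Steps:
T = -12 (T = -6*2 = -12)
s(f, q) = q/5
K = -6 (K = (⅕)*(-5) - 1*5 = -1 - 5 = -6)
J(j) = -¼ - j/32 + 3/(4*j) (J(j) = -¼ + (j/(-4) + 6/j)/8 = -¼ + (j*(-¼) + 6/j)/8 = -¼ + (-j/4 + 6/j)/8 = -¼ + (6/j - j/4)/8 = -¼ + (-j/32 + 3/(4*j)) = -¼ - j/32 + 3/(4*j))
(J(T)*K)*((n - p(-5))*6) = (((1/32)*(24 - 1*(-12)*(8 - 12))/(-12))*(-6))*((-1 - 1*3)*6) = (((1/32)*(-1/12)*(24 - 1*(-12)*(-4)))*(-6))*((-1 - 3)*6) = (((1/32)*(-1/12)*(24 - 48))*(-6))*(-4*6) = (((1/32)*(-1/12)*(-24))*(-6))*(-24) = ((1/16)*(-6))*(-24) = -3/8*(-24) = 9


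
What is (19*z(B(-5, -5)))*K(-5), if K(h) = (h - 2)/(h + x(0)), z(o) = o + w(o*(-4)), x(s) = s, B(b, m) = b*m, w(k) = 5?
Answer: 798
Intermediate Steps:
z(o) = 5 + o (z(o) = o + 5 = 5 + o)
K(h) = (-2 + h)/h (K(h) = (h - 2)/(h + 0) = (-2 + h)/h)
(19*z(B(-5, -5)))*K(-5) = (19*(5 - 5*(-5)))*((-2 - 5)/(-5)) = (19*(5 + 25))*(-⅕*(-7)) = (19*30)*(7/5) = 570*(7/5) = 798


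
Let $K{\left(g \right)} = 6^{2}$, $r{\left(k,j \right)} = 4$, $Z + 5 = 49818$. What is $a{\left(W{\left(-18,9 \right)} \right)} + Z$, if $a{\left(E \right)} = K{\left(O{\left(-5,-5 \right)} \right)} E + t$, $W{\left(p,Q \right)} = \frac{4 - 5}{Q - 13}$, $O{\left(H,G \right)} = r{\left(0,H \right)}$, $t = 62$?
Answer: $49884$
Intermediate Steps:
$Z = 49813$ ($Z = -5 + 49818 = 49813$)
$O{\left(H,G \right)} = 4$
$W{\left(p,Q \right)} = - \frac{1}{-13 + Q}$
$K{\left(g \right)} = 36$
$a{\left(E \right)} = 62 + 36 E$ ($a{\left(E \right)} = 36 E + 62 = 62 + 36 E$)
$a{\left(W{\left(-18,9 \right)} \right)} + Z = \left(62 + 36 \left(- \frac{1}{-13 + 9}\right)\right) + 49813 = \left(62 + 36 \left(- \frac{1}{-4}\right)\right) + 49813 = \left(62 + 36 \left(\left(-1\right) \left(- \frac{1}{4}\right)\right)\right) + 49813 = \left(62 + 36 \cdot \frac{1}{4}\right) + 49813 = \left(62 + 9\right) + 49813 = 71 + 49813 = 49884$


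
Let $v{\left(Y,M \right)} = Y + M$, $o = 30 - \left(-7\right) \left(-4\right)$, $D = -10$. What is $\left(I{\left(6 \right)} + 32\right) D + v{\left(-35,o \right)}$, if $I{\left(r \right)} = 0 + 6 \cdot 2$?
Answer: $-473$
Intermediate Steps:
$I{\left(r \right)} = 12$ ($I{\left(r \right)} = 0 + 12 = 12$)
$o = 2$ ($o = 30 - 28 = 2$)
$v{\left(Y,M \right)} = M + Y$
$\left(I{\left(6 \right)} + 32\right) D + v{\left(-35,o \right)} = \left(12 + 32\right) \left(-10\right) + \left(2 - 35\right) = 44 \left(-10\right) - 33 = -440 - 33 = -473$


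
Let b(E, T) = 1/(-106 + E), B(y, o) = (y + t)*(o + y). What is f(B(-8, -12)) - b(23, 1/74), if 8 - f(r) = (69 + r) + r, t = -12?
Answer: -71462/83 ≈ -860.99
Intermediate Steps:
B(y, o) = (-12 + y)*(o + y) (B(y, o) = (y - 12)*(o + y) = (-12 + y)*(o + y))
f(r) = -61 - 2*r (f(r) = 8 - ((69 + r) + r) = 8 - (69 + 2*r) = 8 + (-69 - 2*r) = -61 - 2*r)
f(B(-8, -12)) - b(23, 1/74) = (-61 - 2*((-8)² - 12*(-12) - 12*(-8) - 12*(-8))) - 1/(-106 + 23) = (-61 - 2*(64 + 144 + 96 + 96)) - 1/(-83) = (-61 - 2*400) - 1*(-1/83) = (-61 - 800) + 1/83 = -861 + 1/83 = -71462/83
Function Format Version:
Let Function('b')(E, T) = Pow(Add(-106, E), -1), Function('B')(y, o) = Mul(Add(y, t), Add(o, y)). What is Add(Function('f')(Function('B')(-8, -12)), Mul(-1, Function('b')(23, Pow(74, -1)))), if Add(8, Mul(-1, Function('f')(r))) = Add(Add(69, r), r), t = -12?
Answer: Rational(-71462, 83) ≈ -860.99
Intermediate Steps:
Function('B')(y, o) = Mul(Add(-12, y), Add(o, y)) (Function('B')(y, o) = Mul(Add(y, -12), Add(o, y)) = Mul(Add(-12, y), Add(o, y)))
Function('f')(r) = Add(-61, Mul(-2, r)) (Function('f')(r) = Add(8, Mul(-1, Add(Add(69, r), r))) = Add(8, Mul(-1, Add(69, Mul(2, r)))) = Add(8, Add(-69, Mul(-2, r))) = Add(-61, Mul(-2, r)))
Add(Function('f')(Function('B')(-8, -12)), Mul(-1, Function('b')(23, Pow(74, -1)))) = Add(Add(-61, Mul(-2, Add(Pow(-8, 2), Mul(-12, -12), Mul(-12, -8), Mul(-12, -8)))), Mul(-1, Pow(Add(-106, 23), -1))) = Add(Add(-61, Mul(-2, Add(64, 144, 96, 96))), Mul(-1, Pow(-83, -1))) = Add(Add(-61, Mul(-2, 400)), Mul(-1, Rational(-1, 83))) = Add(Add(-61, -800), Rational(1, 83)) = Add(-861, Rational(1, 83)) = Rational(-71462, 83)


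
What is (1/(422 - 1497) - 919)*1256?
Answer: -1240835056/1075 ≈ -1.1543e+6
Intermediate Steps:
(1/(422 - 1497) - 919)*1256 = (1/(-1075) - 919)*1256 = (-1/1075 - 919)*1256 = -987926/1075*1256 = -1240835056/1075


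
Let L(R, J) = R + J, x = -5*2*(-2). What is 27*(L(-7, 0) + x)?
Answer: 351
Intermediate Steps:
x = 20 (x = -10*(-2) = 20)
L(R, J) = J + R
27*(L(-7, 0) + x) = 27*((0 - 7) + 20) = 27*(-7 + 20) = 27*13 = 351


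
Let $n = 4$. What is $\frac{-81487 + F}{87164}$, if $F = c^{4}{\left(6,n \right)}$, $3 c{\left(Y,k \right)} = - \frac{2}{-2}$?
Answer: $- \frac{3300223}{3530142} \approx -0.93487$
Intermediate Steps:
$c{\left(Y,k \right)} = \frac{1}{3}$ ($c{\left(Y,k \right)} = \frac{\left(-2\right) \frac{1}{-2}}{3} = \frac{\left(-2\right) \left(- \frac{1}{2}\right)}{3} = \frac{1}{3} \cdot 1 = \frac{1}{3}$)
$F = \frac{1}{81}$ ($F = \left(\frac{1}{3}\right)^{4} = \frac{1}{81} \approx 0.012346$)
$\frac{-81487 + F}{87164} = \frac{-81487 + \frac{1}{81}}{87164} = \left(- \frac{6600446}{81}\right) \frac{1}{87164} = - \frac{3300223}{3530142}$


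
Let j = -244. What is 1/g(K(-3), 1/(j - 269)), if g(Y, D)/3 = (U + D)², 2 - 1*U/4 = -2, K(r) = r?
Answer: 87723/67354849 ≈ 0.0013024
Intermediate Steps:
U = 16 (U = 8 - 4*(-2) = 8 + 8 = 16)
g(Y, D) = 3*(16 + D)²
1/g(K(-3), 1/(j - 269)) = 1/(3*(16 + 1/(-244 - 269))²) = 1/(3*(16 + 1/(-513))²) = 1/(3*(16 - 1/513)²) = 1/(3*(8207/513)²) = 1/(3*(67354849/263169)) = 1/(67354849/87723) = 87723/67354849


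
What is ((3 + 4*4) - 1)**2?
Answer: 324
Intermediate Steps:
((3 + 4*4) - 1)**2 = ((3 + 16) - 1)**2 = (19 - 1)**2 = 18**2 = 324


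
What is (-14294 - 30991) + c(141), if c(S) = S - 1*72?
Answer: -45216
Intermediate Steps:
c(S) = -72 + S (c(S) = S - 72 = -72 + S)
(-14294 - 30991) + c(141) = (-14294 - 30991) + (-72 + 141) = -45285 + 69 = -45216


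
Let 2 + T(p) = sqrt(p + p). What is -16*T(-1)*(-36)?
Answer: -1152 + 576*I*sqrt(2) ≈ -1152.0 + 814.59*I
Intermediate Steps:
T(p) = -2 + sqrt(2)*sqrt(p) (T(p) = -2 + sqrt(p + p) = -2 + sqrt(2*p) = -2 + sqrt(2)*sqrt(p))
-16*T(-1)*(-36) = -16*(-2 + sqrt(2)*sqrt(-1))*(-36) = -16*(-2 + sqrt(2)*I)*(-36) = -16*(-2 + I*sqrt(2))*(-36) = (32 - 16*I*sqrt(2))*(-36) = -1152 + 576*I*sqrt(2)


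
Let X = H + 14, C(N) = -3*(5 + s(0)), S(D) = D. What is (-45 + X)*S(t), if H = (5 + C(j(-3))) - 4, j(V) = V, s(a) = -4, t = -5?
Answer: 165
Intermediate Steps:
C(N) = -3 (C(N) = -3*(5 - 4) = -3*1 = -3)
H = -2 (H = (5 - 3) - 4 = 2 - 4 = -2)
X = 12 (X = -2 + 14 = 12)
(-45 + X)*S(t) = (-45 + 12)*(-5) = -33*(-5) = 165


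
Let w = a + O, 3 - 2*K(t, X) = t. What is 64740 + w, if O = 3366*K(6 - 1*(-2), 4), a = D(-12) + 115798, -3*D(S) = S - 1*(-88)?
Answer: 516293/3 ≈ 1.7210e+5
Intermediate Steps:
D(S) = -88/3 - S/3 (D(S) = -(S - 1*(-88))/3 = -(S + 88)/3 = -(88 + S)/3 = -88/3 - S/3)
K(t, X) = 3/2 - t/2
a = 347318/3 (a = (-88/3 - ⅓*(-12)) + 115798 = (-88/3 + 4) + 115798 = -76/3 + 115798 = 347318/3 ≈ 1.1577e+5)
O = -8415 (O = 3366*(3/2 - (6 - 1*(-2))/2) = 3366*(3/2 - (6 + 2)/2) = 3366*(3/2 - ½*8) = 3366*(3/2 - 4) = 3366*(-5/2) = -8415)
w = 322073/3 (w = 347318/3 - 8415 = 322073/3 ≈ 1.0736e+5)
64740 + w = 64740 + 322073/3 = 516293/3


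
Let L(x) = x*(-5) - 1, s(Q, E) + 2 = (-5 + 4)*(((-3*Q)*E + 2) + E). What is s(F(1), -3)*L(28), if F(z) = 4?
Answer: 5217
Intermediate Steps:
s(Q, E) = -4 - E + 3*E*Q (s(Q, E) = -2 + (-5 + 4)*(((-3*Q)*E + 2) + E) = -2 - ((-3*E*Q + 2) + E) = -2 - ((2 - 3*E*Q) + E) = -2 - (2 + E - 3*E*Q) = -2 + (-2 - E + 3*E*Q) = -4 - E + 3*E*Q)
L(x) = -1 - 5*x (L(x) = -5*x - 1 = -1 - 5*x)
s(F(1), -3)*L(28) = (-4 - 1*(-3) + 3*(-3)*4)*(-1 - 5*28) = (-4 + 3 - 36)*(-1 - 140) = -37*(-141) = 5217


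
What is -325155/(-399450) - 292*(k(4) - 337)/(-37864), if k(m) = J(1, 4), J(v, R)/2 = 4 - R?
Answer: -112482537/63019895 ≈ -1.7849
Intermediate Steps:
J(v, R) = 8 - 2*R (J(v, R) = 2*(4 - R) = 8 - 2*R)
k(m) = 0 (k(m) = 8 - 2*4 = 8 - 8 = 0)
-325155/(-399450) - 292*(k(4) - 337)/(-37864) = -325155/(-399450) - 292*(0 - 337)/(-37864) = -325155*(-1/399450) - 292*(-337)*(-1/37864) = 21677/26630 + 98404*(-1/37864) = 21677/26630 - 24601/9466 = -112482537/63019895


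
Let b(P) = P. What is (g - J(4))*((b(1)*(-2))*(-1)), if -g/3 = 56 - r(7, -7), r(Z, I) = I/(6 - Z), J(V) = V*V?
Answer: -326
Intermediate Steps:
J(V) = V²
g = -147 (g = -3*(56 - (-1)*(-7)/(-6 + 7)) = -3*(56 - (-1)*(-7)/1) = -3*(56 - (-1)*(-7)) = -3*(56 - 1*7) = -3*(56 - 7) = -3*49 = -147)
(g - J(4))*((b(1)*(-2))*(-1)) = (-147 - 1*4²)*((1*(-2))*(-1)) = (-147 - 1*16)*(-2*(-1)) = (-147 - 16)*2 = -163*2 = -326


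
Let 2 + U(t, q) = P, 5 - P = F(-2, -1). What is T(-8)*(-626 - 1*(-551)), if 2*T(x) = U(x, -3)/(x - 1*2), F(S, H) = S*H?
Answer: 15/4 ≈ 3.7500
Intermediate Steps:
F(S, H) = H*S
P = 3 (P = 5 - (-1)*(-2) = 5 - 1*2 = 5 - 2 = 3)
U(t, q) = 1 (U(t, q) = -2 + 3 = 1)
T(x) = 1/(2*(-2 + x)) (T(x) = (1/(x - 1*2))/2 = (1/(x - 2))/2 = (1/(-2 + x))/2 = 1/(2*(-2 + x)))
T(-8)*(-626 - 1*(-551)) = (1/(2*(-2 - 8)))*(-626 - 1*(-551)) = ((½)/(-10))*(-626 + 551) = ((½)*(-⅒))*(-75) = -1/20*(-75) = 15/4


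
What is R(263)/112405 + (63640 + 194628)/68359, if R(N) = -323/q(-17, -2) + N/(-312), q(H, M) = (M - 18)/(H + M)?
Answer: 45254946294041/11986873696200 ≈ 3.7754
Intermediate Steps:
q(H, M) = (-18 + M)/(H + M)
R(N) = -6137/20 - N/312 (R(N) = -323*(-17 - 2)/(-18 - 2) + N/(-312) = -323/(-20/(-19)) + N*(-1/312) = -323/((-1/19*(-20))) - N/312 = -323/20/19 - N/312 = -323*19/20 - N/312 = -6137/20 - N/312)
R(263)/112405 + (63640 + 194628)/68359 = (-6137/20 - 1/312*263)/112405 + (63640 + 194628)/68359 = (-6137/20 - 263/312)*(1/112405) + 258268*(1/68359) = -480001/1560*1/112405 + 258268/68359 = -480001/175351800 + 258268/68359 = 45254946294041/11986873696200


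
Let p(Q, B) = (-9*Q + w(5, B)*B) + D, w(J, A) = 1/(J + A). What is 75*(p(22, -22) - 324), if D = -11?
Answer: -677925/17 ≈ -39878.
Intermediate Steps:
w(J, A) = 1/(A + J)
p(Q, B) = -11 - 9*Q + B/(5 + B) (p(Q, B) = (-9*Q + B/(B + 5)) - 11 = (-9*Q + B/(5 + B)) - 11 = -11 - 9*Q + B/(5 + B))
75*(p(22, -22) - 324) = 75*((-22 - (5 - 22)*(11 + 9*22))/(5 - 22) - 324) = 75*((-22 - 1*(-17)*(11 + 198))/(-17) - 324) = 75*(-(-22 - 1*(-17)*209)/17 - 324) = 75*(-(-22 + 3553)/17 - 324) = 75*(-1/17*3531 - 324) = 75*(-3531/17 - 324) = 75*(-9039/17) = -677925/17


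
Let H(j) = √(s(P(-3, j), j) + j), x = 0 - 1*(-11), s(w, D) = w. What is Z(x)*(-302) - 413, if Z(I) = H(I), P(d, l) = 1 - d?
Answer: -413 - 302*√15 ≈ -1582.6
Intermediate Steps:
x = 11 (x = 0 + 11 = 11)
H(j) = √(4 + j) (H(j) = √((1 - 1*(-3)) + j) = √((1 + 3) + j) = √(4 + j))
Z(I) = √(4 + I)
Z(x)*(-302) - 413 = √(4 + 11)*(-302) - 413 = √15*(-302) - 413 = -302*√15 - 413 = -413 - 302*√15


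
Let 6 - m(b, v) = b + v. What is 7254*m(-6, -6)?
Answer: 130572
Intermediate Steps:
m(b, v) = 6 - b - v (m(b, v) = 6 - (b + v) = 6 + (-b - v) = 6 - b - v)
7254*m(-6, -6) = 7254*(6 - 1*(-6) - 1*(-6)) = 7254*(6 + 6 + 6) = 7254*18 = 130572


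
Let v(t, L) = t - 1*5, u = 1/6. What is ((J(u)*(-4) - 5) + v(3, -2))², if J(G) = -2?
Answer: 1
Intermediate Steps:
u = ⅙ ≈ 0.16667
v(t, L) = -5 + t (v(t, L) = t - 5 = -5 + t)
((J(u)*(-4) - 5) + v(3, -2))² = ((-2*(-4) - 5) + (-5 + 3))² = ((8 - 5) - 2)² = (3 - 2)² = 1² = 1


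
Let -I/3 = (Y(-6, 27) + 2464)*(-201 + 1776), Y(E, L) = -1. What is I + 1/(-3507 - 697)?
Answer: -48924785701/4204 ≈ -1.1638e+7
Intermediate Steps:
I = -11637675 (I = -3*(-1 + 2464)*(-201 + 1776) = -7389*1575 = -3*3879225 = -11637675)
I + 1/(-3507 - 697) = -11637675 + 1/(-3507 - 697) = -11637675 + 1/(-4204) = -11637675 - 1/4204 = -48924785701/4204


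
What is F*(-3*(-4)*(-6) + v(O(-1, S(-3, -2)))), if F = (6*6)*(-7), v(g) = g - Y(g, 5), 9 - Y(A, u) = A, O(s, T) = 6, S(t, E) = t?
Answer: 17388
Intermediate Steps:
Y(A, u) = 9 - A
v(g) = -9 + 2*g (v(g) = g - (9 - g) = g + (-9 + g) = -9 + 2*g)
F = -252 (F = 36*(-7) = -252)
F*(-3*(-4)*(-6) + v(O(-1, S(-3, -2)))) = -252*(-3*(-4)*(-6) + (-9 + 2*6)) = -252*(12*(-6) + (-9 + 12)) = -252*(-72 + 3) = -252*(-69) = 17388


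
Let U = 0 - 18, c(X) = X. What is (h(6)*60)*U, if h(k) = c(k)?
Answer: -6480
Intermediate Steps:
h(k) = k
U = -18
(h(6)*60)*U = (6*60)*(-18) = 360*(-18) = -6480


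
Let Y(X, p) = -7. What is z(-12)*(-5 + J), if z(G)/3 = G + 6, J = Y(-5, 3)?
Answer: 216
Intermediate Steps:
J = -7
z(G) = 18 + 3*G (z(G) = 3*(G + 6) = 3*(6 + G) = 18 + 3*G)
z(-12)*(-5 + J) = (18 + 3*(-12))*(-5 - 7) = (18 - 36)*(-12) = -18*(-12) = 216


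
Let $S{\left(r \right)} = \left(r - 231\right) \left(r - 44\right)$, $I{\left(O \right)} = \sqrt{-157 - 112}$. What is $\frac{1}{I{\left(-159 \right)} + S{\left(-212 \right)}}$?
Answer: $\frac{113408}{12861374733} - \frac{i \sqrt{269}}{12861374733} \approx 8.8177 \cdot 10^{-6} - 1.2752 \cdot 10^{-9} i$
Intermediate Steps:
$I{\left(O \right)} = i \sqrt{269}$ ($I{\left(O \right)} = \sqrt{-269} = i \sqrt{269}$)
$S{\left(r \right)} = \left(-231 + r\right) \left(-44 + r\right)$ ($S{\left(r \right)} = \left(r - 231\right) \left(-44 + r\right) = \left(-231 + r\right) \left(-44 + r\right)$)
$\frac{1}{I{\left(-159 \right)} + S{\left(-212 \right)}} = \frac{1}{i \sqrt{269} + \left(10164 + \left(-212\right)^{2} - -58300\right)} = \frac{1}{i \sqrt{269} + \left(10164 + 44944 + 58300\right)} = \frac{1}{i \sqrt{269} + 113408} = \frac{1}{113408 + i \sqrt{269}}$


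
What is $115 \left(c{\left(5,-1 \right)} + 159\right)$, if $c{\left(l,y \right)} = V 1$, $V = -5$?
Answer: $17710$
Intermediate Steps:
$c{\left(l,y \right)} = -5$ ($c{\left(l,y \right)} = \left(-5\right) 1 = -5$)
$115 \left(c{\left(5,-1 \right)} + 159\right) = 115 \left(-5 + 159\right) = 115 \cdot 154 = 17710$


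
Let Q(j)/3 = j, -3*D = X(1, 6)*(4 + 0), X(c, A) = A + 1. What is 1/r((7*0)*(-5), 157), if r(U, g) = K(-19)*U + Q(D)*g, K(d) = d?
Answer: -1/4396 ≈ -0.00022748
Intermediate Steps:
X(c, A) = 1 + A
D = -28/3 (D = -(1 + 6)*(4 + 0)/3 = -7*4/3 = -⅓*28 = -28/3 ≈ -9.3333)
Q(j) = 3*j
r(U, g) = -28*g - 19*U (r(U, g) = -19*U + (3*(-28/3))*g = -19*U - 28*g = -28*g - 19*U)
1/r((7*0)*(-5), 157) = 1/(-28*157 - 19*7*0*(-5)) = 1/(-4396 - 0*(-5)) = 1/(-4396 - 19*0) = 1/(-4396 + 0) = 1/(-4396) = -1/4396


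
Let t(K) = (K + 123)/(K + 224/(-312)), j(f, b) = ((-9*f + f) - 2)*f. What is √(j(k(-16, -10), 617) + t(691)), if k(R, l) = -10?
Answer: 3*I*√62715861546/26921 ≈ 27.907*I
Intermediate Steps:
j(f, b) = f*(-2 - 8*f) (j(f, b) = (-8*f - 2)*f = (-2 - 8*f)*f = f*(-2 - 8*f))
t(K) = (123 + K)/(-28/39 + K) (t(K) = (123 + K)/(K + 224*(-1/312)) = (123 + K)/(K - 28/39) = (123 + K)/(-28/39 + K))
√(j(k(-16, -10), 617) + t(691)) = √(-2*(-10)*(1 + 4*(-10)) + 39*(123 + 691)/(-28 + 39*691)) = √(-2*(-10)*(1 - 40) + 39*814/(-28 + 26949)) = √(-2*(-10)*(-39) + 39*814/26921) = √(-780 + 39*(1/26921)*814) = √(-780 + 31746/26921) = √(-20966634/26921) = 3*I*√62715861546/26921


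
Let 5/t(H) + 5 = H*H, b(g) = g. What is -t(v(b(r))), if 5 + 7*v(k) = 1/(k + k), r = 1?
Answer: 980/899 ≈ 1.0901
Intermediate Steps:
v(k) = -5/7 + 1/(14*k) (v(k) = -5/7 + 1/(7*(k + k)) = -5/7 + 1/(7*((2*k))) = -5/7 + (1/(2*k))/7 = -5/7 + 1/(14*k))
t(H) = 5/(-5 + H**2) (t(H) = 5/(-5 + H*H) = 5/(-5 + H**2))
-t(v(b(r))) = -5/(-5 + ((1/14)*(1 - 10*1)/1)**2) = -5/(-5 + ((1/14)*1*(1 - 10))**2) = -5/(-5 + ((1/14)*1*(-9))**2) = -5/(-5 + (-9/14)**2) = -5/(-5 + 81/196) = -5/(-899/196) = -5*(-196)/899 = -1*(-980/899) = 980/899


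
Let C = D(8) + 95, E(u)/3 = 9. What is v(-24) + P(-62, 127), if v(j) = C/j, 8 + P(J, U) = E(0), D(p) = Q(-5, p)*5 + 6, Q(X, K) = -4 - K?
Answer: 415/24 ≈ 17.292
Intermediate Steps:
E(u) = 27 (E(u) = 3*9 = 27)
D(p) = -14 - 5*p (D(p) = (-4 - p)*5 + 6 = (-20 - 5*p) + 6 = -14 - 5*p)
P(J, U) = 19 (P(J, U) = -8 + 27 = 19)
C = 41 (C = (-14 - 5*8) + 95 = (-14 - 40) + 95 = -54 + 95 = 41)
v(j) = 41/j
v(-24) + P(-62, 127) = 41/(-24) + 19 = 41*(-1/24) + 19 = -41/24 + 19 = 415/24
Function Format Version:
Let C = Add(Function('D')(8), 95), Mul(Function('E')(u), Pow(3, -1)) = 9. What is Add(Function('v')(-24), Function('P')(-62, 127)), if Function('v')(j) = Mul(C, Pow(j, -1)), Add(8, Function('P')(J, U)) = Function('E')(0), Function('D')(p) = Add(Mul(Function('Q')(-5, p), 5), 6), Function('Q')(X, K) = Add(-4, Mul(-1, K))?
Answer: Rational(415, 24) ≈ 17.292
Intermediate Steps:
Function('E')(u) = 27 (Function('E')(u) = Mul(3, 9) = 27)
Function('D')(p) = Add(-14, Mul(-5, p)) (Function('D')(p) = Add(Mul(Add(-4, Mul(-1, p)), 5), 6) = Add(Add(-20, Mul(-5, p)), 6) = Add(-14, Mul(-5, p)))
Function('P')(J, U) = 19 (Function('P')(J, U) = Add(-8, 27) = 19)
C = 41 (C = Add(Add(-14, Mul(-5, 8)), 95) = Add(Add(-14, -40), 95) = Add(-54, 95) = 41)
Function('v')(j) = Mul(41, Pow(j, -1))
Add(Function('v')(-24), Function('P')(-62, 127)) = Add(Mul(41, Pow(-24, -1)), 19) = Add(Mul(41, Rational(-1, 24)), 19) = Add(Rational(-41, 24), 19) = Rational(415, 24)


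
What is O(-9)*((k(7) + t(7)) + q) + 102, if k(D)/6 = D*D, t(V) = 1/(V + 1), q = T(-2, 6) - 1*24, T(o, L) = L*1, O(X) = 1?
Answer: 3025/8 ≈ 378.13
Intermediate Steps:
T(o, L) = L
q = -18 (q = 6 - 1*24 = 6 - 24 = -18)
t(V) = 1/(1 + V)
k(D) = 6*D² (k(D) = 6*(D*D) = 6*D²)
O(-9)*((k(7) + t(7)) + q) + 102 = 1*((6*7² + 1/(1 + 7)) - 18) + 102 = 1*((6*49 + 1/8) - 18) + 102 = 1*((294 + ⅛) - 18) + 102 = 1*(2353/8 - 18) + 102 = 1*(2209/8) + 102 = 2209/8 + 102 = 3025/8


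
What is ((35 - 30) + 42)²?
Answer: 2209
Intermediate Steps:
((35 - 30) + 42)² = (5 + 42)² = 47² = 2209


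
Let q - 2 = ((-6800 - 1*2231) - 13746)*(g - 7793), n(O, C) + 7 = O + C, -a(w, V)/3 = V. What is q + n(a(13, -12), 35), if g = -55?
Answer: 178753962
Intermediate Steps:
a(w, V) = -3*V
n(O, C) = -7 + C + O (n(O, C) = -7 + (O + C) = -7 + (C + O) = -7 + C + O)
q = 178753898 (q = 2 + ((-6800 - 1*2231) - 13746)*(-55 - 7793) = 2 + ((-6800 - 2231) - 13746)*(-7848) = 2 + (-9031 - 13746)*(-7848) = 2 - 22777*(-7848) = 2 + 178753896 = 178753898)
q + n(a(13, -12), 35) = 178753898 + (-7 + 35 - 3*(-12)) = 178753898 + (-7 + 35 + 36) = 178753898 + 64 = 178753962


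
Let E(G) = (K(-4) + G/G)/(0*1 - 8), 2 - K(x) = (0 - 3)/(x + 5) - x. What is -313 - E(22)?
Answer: -1251/4 ≈ -312.75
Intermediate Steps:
K(x) = 2 + x + 3/(5 + x) (K(x) = 2 - ((0 - 3)/(x + 5) - x) = 2 - (-3/(5 + x) - x) = 2 - (-x - 3/(5 + x)) = 2 + (x + 3/(5 + x)) = 2 + x + 3/(5 + x))
E(G) = -¼ (E(G) = ((13 + (-4)² + 7*(-4))/(5 - 4) + G/G)/(0*1 - 8) = ((13 + 16 - 28)/1 + 1)/(0 - 8) = (1*1 + 1)/(-8) = (1 + 1)*(-⅛) = 2*(-⅛) = -¼)
-313 - E(22) = -313 - 1*(-¼) = -313 + ¼ = -1251/4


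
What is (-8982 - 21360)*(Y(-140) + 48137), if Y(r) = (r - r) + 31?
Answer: -1461513456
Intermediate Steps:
Y(r) = 31 (Y(r) = 0 + 31 = 31)
(-8982 - 21360)*(Y(-140) + 48137) = (-8982 - 21360)*(31 + 48137) = -30342*48168 = -1461513456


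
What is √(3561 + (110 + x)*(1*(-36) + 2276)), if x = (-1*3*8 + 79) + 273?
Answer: 3*√109409 ≈ 992.31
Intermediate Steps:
x = 328 (x = (-3*8 + 79) + 273 = (-24 + 79) + 273 = 55 + 273 = 328)
√(3561 + (110 + x)*(1*(-36) + 2276)) = √(3561 + (110 + 328)*(1*(-36) + 2276)) = √(3561 + 438*(-36 + 2276)) = √(3561 + 438*2240) = √(3561 + 981120) = √984681 = 3*√109409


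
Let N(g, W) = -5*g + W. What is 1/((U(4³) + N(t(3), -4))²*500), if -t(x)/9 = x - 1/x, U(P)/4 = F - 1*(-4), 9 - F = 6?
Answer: 1/10368000 ≈ 9.6451e-8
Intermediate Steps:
F = 3 (F = 9 - 1*6 = 9 - 6 = 3)
U(P) = 28 (U(P) = 4*(3 - 1*(-4)) = 4*(3 + 4) = 4*7 = 28)
t(x) = -9*x + 9/x (t(x) = -9*(x - 1/x) = -9*x + 9/x)
N(g, W) = W - 5*g
1/((U(4³) + N(t(3), -4))²*500) = 1/((28 + (-4 - 5*(-9*3 + 9/3)))²*500) = 1/((28 + (-4 - 5*(-27 + 9*(⅓))))²*500) = 1/((28 + (-4 - 5*(-27 + 3)))²*500) = 1/((28 + (-4 - 5*(-24)))²*500) = 1/((28 + (-4 + 120))²*500) = 1/((28 + 116)²*500) = 1/(144²*500) = 1/(20736*500) = 1/10368000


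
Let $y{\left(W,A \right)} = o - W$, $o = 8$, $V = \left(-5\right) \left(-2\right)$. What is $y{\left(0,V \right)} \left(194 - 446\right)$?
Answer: $-2016$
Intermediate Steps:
$V = 10$
$y{\left(W,A \right)} = 8 - W$
$y{\left(0,V \right)} \left(194 - 446\right) = \left(8 - 0\right) \left(194 - 446\right) = \left(8 + 0\right) \left(-252\right) = 8 \left(-252\right) = -2016$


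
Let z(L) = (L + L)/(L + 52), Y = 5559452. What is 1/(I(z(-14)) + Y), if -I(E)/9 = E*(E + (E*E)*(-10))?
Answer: 6859/38132000792 ≈ 1.7988e-7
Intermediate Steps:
z(L) = 2*L/(52 + L) (z(L) = (2*L)/(52 + L) = 2*L/(52 + L))
I(E) = -9*E*(E - 10*E²) (I(E) = -9*E*(E + (E*E)*(-10)) = -9*E*(E + E²*(-10)) = -9*E*(E - 10*E²))
1/(I(z(-14)) + Y) = 1/((2*(-14)/(52 - 14))²*(-9 + 90*(2*(-14)/(52 - 14))) + 5559452) = 1/((2*(-14)/38)²*(-9 + 90*(2*(-14)/38)) + 5559452) = 1/((2*(-14)*(1/38))²*(-9 + 90*(2*(-14)*(1/38))) + 5559452) = 1/((-14/19)²*(-9 + 90*(-14/19)) + 5559452) = 1/(196*(-9 - 1260/19)/361 + 5559452) = 1/((196/361)*(-1431/19) + 5559452) = 1/(-280476/6859 + 5559452) = 1/(38132000792/6859) = 6859/38132000792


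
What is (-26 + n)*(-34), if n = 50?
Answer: -816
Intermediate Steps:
(-26 + n)*(-34) = (-26 + 50)*(-34) = 24*(-34) = -816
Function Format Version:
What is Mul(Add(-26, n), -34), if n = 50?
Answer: -816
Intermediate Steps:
Mul(Add(-26, n), -34) = Mul(Add(-26, 50), -34) = Mul(24, -34) = -816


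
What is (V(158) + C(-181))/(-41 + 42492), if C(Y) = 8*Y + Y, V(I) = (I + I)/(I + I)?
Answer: -1628/42451 ≈ -0.038350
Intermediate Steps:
V(I) = 1 (V(I) = (2*I)/((2*I)) = (2*I)*(1/(2*I)) = 1)
C(Y) = 9*Y
(V(158) + C(-181))/(-41 + 42492) = (1 + 9*(-181))/(-41 + 42492) = (1 - 1629)/42451 = -1628*1/42451 = -1628/42451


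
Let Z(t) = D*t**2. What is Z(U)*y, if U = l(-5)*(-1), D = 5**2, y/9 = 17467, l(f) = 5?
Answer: 98251875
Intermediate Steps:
y = 157203 (y = 9*17467 = 157203)
D = 25
U = -5 (U = 5*(-1) = -5)
Z(t) = 25*t**2
Z(U)*y = (25*(-5)**2)*157203 = (25*25)*157203 = 625*157203 = 98251875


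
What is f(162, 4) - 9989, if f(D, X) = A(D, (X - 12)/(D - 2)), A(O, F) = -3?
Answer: -9992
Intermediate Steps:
f(D, X) = -3
f(162, 4) - 9989 = -3 - 9989 = -9992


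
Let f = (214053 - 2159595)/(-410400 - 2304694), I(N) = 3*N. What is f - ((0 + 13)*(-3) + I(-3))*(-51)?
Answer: -3322302285/1357547 ≈ -2447.3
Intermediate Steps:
f = 972771/1357547 (f = -1945542/(-2715094) = -1945542*(-1/2715094) = 972771/1357547 ≈ 0.71657)
f - ((0 + 13)*(-3) + I(-3))*(-51) = 972771/1357547 - ((0 + 13)*(-3) + 3*(-3))*(-51) = 972771/1357547 - (13*(-3) - 9)*(-51) = 972771/1357547 - (-39 - 9)*(-51) = 972771/1357547 - (-48)*(-51) = 972771/1357547 - 1*2448 = 972771/1357547 - 2448 = -3322302285/1357547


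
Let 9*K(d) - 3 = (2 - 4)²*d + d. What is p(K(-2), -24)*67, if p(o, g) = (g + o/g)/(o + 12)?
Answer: -346859/2424 ≈ -143.09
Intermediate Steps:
K(d) = ⅓ + 5*d/9 (K(d) = ⅓ + ((2 - 4)²*d + d)/9 = ⅓ + ((-2)²*d + d)/9 = ⅓ + (4*d + d)/9 = ⅓ + (5*d)/9 = ⅓ + 5*d/9)
p(o, g) = (g + o/g)/(12 + o)
p(K(-2), -24)*67 = (((⅓ + (5/9)*(-2)) + (-24)²)/((-24)*(12 + (⅓ + (5/9)*(-2)))))*67 = -((⅓ - 10/9) + 576)/(24*(12 + (⅓ - 10/9)))*67 = -(-7/9 + 576)/(24*(12 - 7/9))*67 = -1/24*5177/9/101/9*67 = -1/24*9/101*5177/9*67 = -5177/2424*67 = -346859/2424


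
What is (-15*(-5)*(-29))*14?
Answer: -30450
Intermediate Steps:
(-15*(-5)*(-29))*14 = (75*(-29))*14 = -2175*14 = -30450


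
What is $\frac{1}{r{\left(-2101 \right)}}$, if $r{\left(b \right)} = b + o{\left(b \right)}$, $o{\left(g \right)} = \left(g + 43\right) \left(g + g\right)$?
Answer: $\frac{1}{8645615} \approx 1.1567 \cdot 10^{-7}$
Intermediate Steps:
$o{\left(g \right)} = 2 g \left(43 + g\right)$ ($o{\left(g \right)} = \left(43 + g\right) 2 g = 2 g \left(43 + g\right)$)
$r{\left(b \right)} = b + 2 b \left(43 + b\right)$
$\frac{1}{r{\left(-2101 \right)}} = \frac{1}{\left(-2101\right) \left(87 + 2 \left(-2101\right)\right)} = \frac{1}{\left(-2101\right) \left(87 - 4202\right)} = \frac{1}{\left(-2101\right) \left(-4115\right)} = \frac{1}{8645615}$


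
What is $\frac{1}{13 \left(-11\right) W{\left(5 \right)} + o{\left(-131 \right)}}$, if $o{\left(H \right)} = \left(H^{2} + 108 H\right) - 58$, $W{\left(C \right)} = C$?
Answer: $\frac{1}{2240} \approx 0.00044643$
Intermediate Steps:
$o{\left(H \right)} = -58 + H^{2} + 108 H$
$\frac{1}{13 \left(-11\right) W{\left(5 \right)} + o{\left(-131 \right)}} = \frac{1}{13 \left(-11\right) 5 + \left(-58 + \left(-131\right)^{2} + 108 \left(-131\right)\right)} = \frac{1}{\left(-143\right) 5 - -2955} = \frac{1}{-715 + 2955} = \frac{1}{2240}$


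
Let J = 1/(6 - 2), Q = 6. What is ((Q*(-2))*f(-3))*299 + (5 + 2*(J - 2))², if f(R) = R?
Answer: 43065/4 ≈ 10766.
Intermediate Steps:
J = ¼ (J = 1/4 = ¼ ≈ 0.25000)
((Q*(-2))*f(-3))*299 + (5 + 2*(J - 2))² = ((6*(-2))*(-3))*299 + (5 + 2*(¼ - 2))² = -12*(-3)*299 + (5 + 2*(-7/4))² = 36*299 + (5 - 7/2)² = 10764 + (3/2)² = 10764 + 9/4 = 43065/4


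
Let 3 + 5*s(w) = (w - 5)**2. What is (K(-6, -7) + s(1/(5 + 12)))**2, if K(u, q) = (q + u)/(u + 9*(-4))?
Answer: 77686510729/3683276100 ≈ 21.092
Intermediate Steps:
K(u, q) = (q + u)/(-36 + u) (K(u, q) = (q + u)/(u - 36) = (q + u)/(-36 + u))
s(w) = -3/5 + (-5 + w)**2/5 (s(w) = -3/5 + (w - 5)**2/5 = -3/5 + (-5 + w)**2/5)
(K(-6, -7) + s(1/(5 + 12)))**2 = ((-7 - 6)/(-36 - 6) + (-3/5 + (-5 + 1/(5 + 12))**2/5))**2 = (-13/(-42) + (-3/5 + (-5 + 1/17)**2/5))**2 = (-1/42*(-13) + (-3/5 + (-5 + 1/17)**2/5))**2 = (13/42 + (-3/5 + (-84/17)**2/5))**2 = (13/42 + (-3/5 + (1/5)*(7056/289)))**2 = (13/42 + (-3/5 + 7056/1445))**2 = (13/42 + 6189/1445)**2 = (278723/60690)**2 = 77686510729/3683276100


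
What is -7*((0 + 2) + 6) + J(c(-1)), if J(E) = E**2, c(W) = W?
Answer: -55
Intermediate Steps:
-7*((0 + 2) + 6) + J(c(-1)) = -7*((0 + 2) + 6) + (-1)**2 = -7*(2 + 6) + 1 = -7*8 + 1 = -56 + 1 = -55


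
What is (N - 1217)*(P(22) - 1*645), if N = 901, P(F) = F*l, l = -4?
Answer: 231628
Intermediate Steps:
P(F) = -4*F (P(F) = F*(-4) = -4*F)
(N - 1217)*(P(22) - 1*645) = (901 - 1217)*(-4*22 - 1*645) = -316*(-88 - 645) = -316*(-733) = 231628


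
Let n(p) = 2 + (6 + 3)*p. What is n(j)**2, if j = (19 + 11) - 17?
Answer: 14161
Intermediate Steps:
j = 13 (j = 30 - 17 = 13)
n(p) = 2 + 9*p
n(j)**2 = (2 + 9*13)**2 = (2 + 117)**2 = 119**2 = 14161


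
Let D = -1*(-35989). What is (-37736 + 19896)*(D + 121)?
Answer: -644202400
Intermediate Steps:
D = 35989
(-37736 + 19896)*(D + 121) = (-37736 + 19896)*(35989 + 121) = -17840*36110 = -644202400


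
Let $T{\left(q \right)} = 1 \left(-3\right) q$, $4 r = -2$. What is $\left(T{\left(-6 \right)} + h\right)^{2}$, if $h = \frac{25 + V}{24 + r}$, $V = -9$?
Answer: $\frac{770884}{2209} \approx 348.97$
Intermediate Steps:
$r = - \frac{1}{2}$ ($r = \frac{1}{4} \left(-2\right) = - \frac{1}{2} \approx -0.5$)
$T{\left(q \right)} = - 3 q$
$h = \frac{32}{47}$ ($h = \frac{25 - 9}{24 - \frac{1}{2}} = \frac{16}{\frac{47}{2}} = 16 \cdot \frac{2}{47} = \frac{32}{47} \approx 0.68085$)
$\left(T{\left(-6 \right)} + h\right)^{2} = \left(\left(-3\right) \left(-6\right) + \frac{32}{47}\right)^{2} = \left(18 + \frac{32}{47}\right)^{2} = \left(\frac{878}{47}\right)^{2} = \frac{770884}{2209}$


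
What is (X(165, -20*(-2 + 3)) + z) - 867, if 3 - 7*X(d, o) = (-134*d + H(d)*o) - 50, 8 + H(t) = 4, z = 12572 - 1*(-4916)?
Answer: 138430/7 ≈ 19776.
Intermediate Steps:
z = 17488 (z = 12572 + 4916 = 17488)
H(t) = -4 (H(t) = -8 + 4 = -4)
X(d, o) = 53/7 + 4*o/7 + 134*d/7 (X(d, o) = 3/7 - ((-134*d - 4*o) - 50)/7 = 3/7 - (-50 - 134*d - 4*o)/7 = 3/7 + (50/7 + 4*o/7 + 134*d/7) = 53/7 + 4*o/7 + 134*d/7)
(X(165, -20*(-2 + 3)) + z) - 867 = ((53/7 + 4*(-20*(-2 + 3))/7 + (134/7)*165) + 17488) - 867 = ((53/7 + 4*(-20)/7 + 22110/7) + 17488) - 867 = ((53/7 + 4*(-10*2)/7 + 22110/7) + 17488) - 867 = ((53/7 + (4/7)*(-20) + 22110/7) + 17488) - 867 = ((53/7 - 80/7 + 22110/7) + 17488) - 867 = (22083/7 + 17488) - 867 = 144499/7 - 867 = 138430/7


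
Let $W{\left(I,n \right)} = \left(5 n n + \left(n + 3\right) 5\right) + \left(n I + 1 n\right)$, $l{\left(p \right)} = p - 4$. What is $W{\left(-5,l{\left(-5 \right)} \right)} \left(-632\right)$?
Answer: $-259752$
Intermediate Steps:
$l{\left(p \right)} = -4 + p$
$W{\left(I,n \right)} = 15 + 5 n^{2} + 6 n + I n$ ($W{\left(I,n \right)} = \left(5 n^{2} + \left(3 + n\right) 5\right) + \left(I n + n\right) = \left(5 n^{2} + \left(15 + 5 n\right)\right) + \left(n + I n\right) = \left(15 + 5 n + 5 n^{2}\right) + \left(n + I n\right) = 15 + 5 n^{2} + 6 n + I n$)
$W{\left(-5,l{\left(-5 \right)} \right)} \left(-632\right) = \left(15 + 5 \left(-4 - 5\right)^{2} + 6 \left(-4 - 5\right) - 5 \left(-4 - 5\right)\right) \left(-632\right) = \left(15 + 5 \left(-9\right)^{2} + 6 \left(-9\right) - -45\right) \left(-632\right) = \left(15 + 5 \cdot 81 - 54 + 45\right) \left(-632\right) = \left(15 + 405 - 54 + 45\right) \left(-632\right) = 411 \left(-632\right) = -259752$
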